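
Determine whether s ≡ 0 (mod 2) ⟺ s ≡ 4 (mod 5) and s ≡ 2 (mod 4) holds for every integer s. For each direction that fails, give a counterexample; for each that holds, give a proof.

Not equivalent: only (⇐) holds.

(⇒) This fails: s = 0 gives 0 ≡ 0 (mod 2) but 0 ≡ 0 (mod 5), so the conjunction on the right does not hold.

(⇐) Conversely, if s ≡ 4 (mod 5) and s ≡ 2 (mod 4), then by the Chinese remainder theorem s ≡ 14 (mod 20). Since 14 ≡ 0 (mod 2) and 2 ∣ 20, we get s ≡ 0 (mod 2).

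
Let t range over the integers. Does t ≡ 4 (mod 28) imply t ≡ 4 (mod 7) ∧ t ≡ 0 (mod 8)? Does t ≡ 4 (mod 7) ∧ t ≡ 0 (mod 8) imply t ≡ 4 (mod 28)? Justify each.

(⇒) fails; (⇐) holds.

[⇒] This fails: t = 4 gives 4 ≡ 4 (mod 28) but 4 ≡ 4 (mod 8), so the conjunction on the right does not hold.

[⇐] Conversely, if t ≡ 4 (mod 7) and t ≡ 0 (mod 8), then by the Chinese remainder theorem t ≡ 32 (mod 56). Since 32 ≡ 4 (mod 28) and 28 ∣ 56, we get t ≡ 4 (mod 28).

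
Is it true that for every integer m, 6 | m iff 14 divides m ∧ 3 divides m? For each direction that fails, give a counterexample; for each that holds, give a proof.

Not equivalent: only (⇐) holds.

(←) Suppose 14 ∣ m and 3 ∣ m. Any common multiple of 14 and 3 is a multiple of their lcm; here gcd(14, 3) = 1, so lcm(14, 3) = 14·3 = 42, so 42 ∣ m. Since 6 ∣ 42, it follows that 6 ∣ m.

(→) This fails: take m = 6. Certainly 6 ∣ 6, but 14 ∤ 6.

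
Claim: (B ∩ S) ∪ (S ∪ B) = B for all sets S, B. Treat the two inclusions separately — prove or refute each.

(⊆) fails; (⊇) holds.

(⊆) This inclusion fails. Take S = {1}, B = ∅; then 1 ∈ (B ∩ S) ∪ (S ∪ B) but 1 ∉ B.

(⊇) Let x ∈ B. Then either x ∈ B and x ∉ S; or x ∈ S ∩ B. In each case x ∈ (B ∩ S) ∪ (S ∪ B), so B ⊆ (B ∩ S) ∪ (S ∪ B).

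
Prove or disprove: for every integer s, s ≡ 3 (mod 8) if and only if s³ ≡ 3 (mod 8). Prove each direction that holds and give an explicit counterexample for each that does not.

Both directions hold.

Converse. Suppose s³ ≡ 3 (mod 8). The only residue r in {0, …, 7} with r³ ≡ 3 (mod 8) is r = 3, so s ≡ 3 (mod 8).

Forward direction. Suppose s ≡ 3 (mod 8). Write s = 8j + 3. Then (8j + 3)³ = 512j³ + 576j² + 216j + 27 = 8(64j³ + 72j² + 27j + 3) + 3, so s³ ≡ 3 (mod 8).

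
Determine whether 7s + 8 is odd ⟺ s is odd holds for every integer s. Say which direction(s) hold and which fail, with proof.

(→) Suppose 7s + 8 is odd. Since 7 is odd, 7s and s have the same parity, so 7s + 8 ≡ s + 8 (mod 2). As 8 is even, 7s + 8 is odd exactly when s is odd. Thus s is odd.

(←) Conversely, suppose s is odd; write s = 2j + 1. Then 7s + 8 = 7·(2j + 1) + 8 = 2·7j + 15, which is odd.

Both implications hold.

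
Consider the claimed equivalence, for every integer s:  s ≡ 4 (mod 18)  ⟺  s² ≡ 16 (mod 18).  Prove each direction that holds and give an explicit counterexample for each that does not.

Only the forward direction holds.

(⟹) Suppose s ≡ 4 (mod 18). Write s = 18j + 4. Then (18j + 4)² = 324j² + 144j + 16 = 18(18j² + 8j) + 16, so s² ≡ 16 (mod 18).

(⟸) This fails: take s = 14. Then 14² = 196 ≡ 16 (mod 18), yet 14 ≡ 14 (mod 18), not 4.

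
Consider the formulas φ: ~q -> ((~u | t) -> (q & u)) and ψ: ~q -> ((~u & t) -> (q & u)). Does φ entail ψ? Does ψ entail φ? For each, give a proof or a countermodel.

(→) Assume the antecedent. If u is true, ~q -> ((~u & t) -> (q & u)) reduces to true regardless of the other variables. If u is false, the antecedent forces (u = F, q = T, t = F) or (u = F, q = T, t = T), and ~q -> ((~u & t) -> (q & u)) holds there. Either way ~q -> ((~u & t) -> (q & u)) holds.

(←) This fails. Under u = F, q = F, t = F, the left side is false but the right side is true.

Only the forward direction holds.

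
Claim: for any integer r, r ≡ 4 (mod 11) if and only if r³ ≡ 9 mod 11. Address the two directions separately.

Both implications hold.

Forward direction. Suppose r ≡ 4 (mod 11). Write r = 11j + 4. Then (11j + 4)³ = 1331j³ + 1452j² + 528j + 64 = 11(121j³ + 132j² + 48j + 5) + 9, so r³ ≡ 9 (mod 11).

Converse. Suppose r³ ≡ 9 (mod 11). The only residue r in {0, …, 10} with r³ ≡ 9 (mod 11) is r = 4, so r ≡ 4 (mod 11).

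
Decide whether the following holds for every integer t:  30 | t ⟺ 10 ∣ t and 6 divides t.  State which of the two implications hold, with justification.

Equivalent; both directions hold.

[⇐] Suppose 10 ∣ t and 6 ∣ t. Any common multiple of 10 and 6 is a multiple of their lcm; here lcm(10, 6) = 10·6/gcd(10, 6) = 60/2 = 30, so 30 ∣ t.

[⇒] If 30 ∣ t, write t = 30q. Since 30 = 3·10, t = 10·(3q), so 10 ∣ t; and since 30 = 5·6, t = 6·(5q), so 6 ∣ t.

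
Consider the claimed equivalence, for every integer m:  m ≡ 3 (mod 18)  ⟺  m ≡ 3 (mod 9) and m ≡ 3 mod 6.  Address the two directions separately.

Equivalent; both directions hold.

(→) Suppose m ≡ 3 (mod 18); write m = 18j + 3. Since 9 ∣ 18, reducing mod 9 gives m ≡ 3 (mod 9); since 6 ∣ 18, reducing mod 6 gives m ≡ 3 (mod 6).

(←) Conversely, if m ≡ 3 (mod 9) and m ≡ 3 (mod 6), then by the Chinese remainder theorem m ≡ 3 (mod 18). This is exactly m ≡ 3 (mod 18).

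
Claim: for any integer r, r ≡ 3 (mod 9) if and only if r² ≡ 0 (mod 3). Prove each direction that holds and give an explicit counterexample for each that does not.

Only the forward implication holds.

[⇒] Suppose r ≡ 3 (mod 9). Then r² ≡ 3² = 9 (mod 9), and since 3 ∣ 9, also r² ≡ 0 (mod 3).

[⇐] This fails: take r = 0. Then 0² = 0 ≡ 0 (mod 3), yet 0 ≡ 0 (mod 9), not 3.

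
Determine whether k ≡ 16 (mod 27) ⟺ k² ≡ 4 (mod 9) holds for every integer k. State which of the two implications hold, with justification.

The forward direction holds; the converse fails.

Converse. This fails: take k = 2. Then 2² = 4 ≡ 4 (mod 9), yet 2 ≡ 2 (mod 27), not 16.

Forward direction. Suppose k ≡ 16 (mod 27). Then k² ≡ 16² = 256 (mod 27), and since 9 ∣ 27, also k² ≡ 4 (mod 9).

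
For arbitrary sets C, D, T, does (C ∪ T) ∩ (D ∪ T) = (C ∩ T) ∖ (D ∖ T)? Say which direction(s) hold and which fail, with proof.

(⟹) This inclusion fails. Take C = {1}, D = {1}, T = ∅; then 1 ∈ (C ∪ T) ∩ (D ∪ T) but 1 ∉ (C ∩ T) ∖ (D ∖ T).

(⟸) Let x ∈ (C ∩ T) ∖ (D ∖ T). Then either x ∈ C ∩ T and x ∉ D; or x ∈ C ∩ D ∩ T. In each case x ∈ (C ∪ T) ∩ (D ∪ T), so (C ∩ T) ∖ (D ∖ T) ⊆ (C ∪ T) ∩ (D ∪ T).

Only the reverse inclusion holds.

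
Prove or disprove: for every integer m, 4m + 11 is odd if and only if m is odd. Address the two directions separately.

Forward direction. This fails: take m = 2. Then 4m + 11 = 19, which is odd, yet m = 2 is even, not odd.

Converse. Suppose m is odd. Since 4 is even, 4m is even for every m, so 4m + 11 has the same parity as 11, which is odd. Hence 4m + 11 is odd.

(⇒) fails; (⇐) holds.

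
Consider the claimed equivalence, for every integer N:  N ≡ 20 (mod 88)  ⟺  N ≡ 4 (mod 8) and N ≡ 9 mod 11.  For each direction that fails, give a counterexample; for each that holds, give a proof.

Both directions hold.

(⟹) Suppose N ≡ 20 (mod 88); write N = 88j + 20. Since 8 ∣ 88, reducing mod 8 gives N ≡ 20 ≡ 4 (mod 8); since 11 ∣ 88, reducing mod 11 gives N ≡ 20 ≡ 9 (mod 11).

(⟸) Conversely, if N ≡ 4 (mod 8) and N ≡ 9 (mod 11), then by the Chinese remainder theorem N ≡ 20 (mod 88). This is exactly N ≡ 20 (mod 88).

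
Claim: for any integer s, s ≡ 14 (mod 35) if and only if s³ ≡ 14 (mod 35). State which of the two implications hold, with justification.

Equivalent; both directions hold.

(→) Suppose s ≡ 14 (mod 35). Write s = 35j + 14. Then (35j + 14)³ = 42875j³ + 51450j² + 20580j + 2744 = 35(1225j³ + 1470j² + 588j + 78) + 14, so s³ ≡ 14 (mod 35).

(←) Conversely, suppose s³ ≡ 14 (mod 35). The only residue r in {0, …, 34} with r³ ≡ 14 (mod 35) is r = 14, so s ≡ 14 (mod 35).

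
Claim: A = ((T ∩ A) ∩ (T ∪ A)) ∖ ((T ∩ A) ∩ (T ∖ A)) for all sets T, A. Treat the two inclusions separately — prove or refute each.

(⊆) fails; (⊇) holds.

(⊆) This inclusion fails. Take T = ∅, A = {1}; then 1 ∈ A but 1 ∉ ((T ∩ A) ∩ (T ∪ A)) ∖ ((T ∩ A) ∩ (T ∖ A)).

(⊇) Let x ∈ ((T ∩ A) ∩ (T ∪ A)) ∖ ((T ∩ A) ∩ (T ∖ A)). Then x ∈ T ∩ A, from which x ∈ A.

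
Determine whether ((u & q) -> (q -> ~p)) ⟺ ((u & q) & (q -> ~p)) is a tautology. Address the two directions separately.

(←) Assume the antecedent. If q is true, the antecedent forces (q = T, u = T, p = F), and (u & q) -> (q -> ~p) holds there. If q is false, the antecedent cannot hold. Either way (u & q) -> (q -> ~p) holds.

(→) This fails. Under q = F, u = F, p = F, the left side is true but the right side is false.

Not equivalent: only (⇐) holds.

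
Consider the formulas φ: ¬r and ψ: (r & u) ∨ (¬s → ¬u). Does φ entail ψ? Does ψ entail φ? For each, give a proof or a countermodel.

[⇒] This fails. Under u = T, s = F, r = F, the left side is true but the right side is false.

[⇐] This fails. Under u = F, s = F, r = T, the left side is false but the right side is true.

Both directions fail.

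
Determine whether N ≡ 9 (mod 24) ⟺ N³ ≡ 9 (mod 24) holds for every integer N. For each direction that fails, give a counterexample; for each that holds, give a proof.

Both directions hold.

(⇒) Suppose N ≡ 9 (mod 24). Write N = 24j + 9. Then (24j + 9)³ = 13824j³ + 15552j² + 5832j + 729 = 24(576j³ + 648j² + 243j + 30) + 9, so N³ ≡ 9 (mod 24).

(⇐) Conversely, suppose N³ ≡ 9 (mod 24). The only residue r in {0, …, 23} with r³ ≡ 9 (mod 24) is r = 9, so N ≡ 9 (mod 24).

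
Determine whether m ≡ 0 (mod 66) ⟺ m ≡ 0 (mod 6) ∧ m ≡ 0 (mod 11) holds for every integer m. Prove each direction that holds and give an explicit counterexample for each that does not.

Both implications hold.

(⟹) Suppose m ≡ 0 (mod 66); write m = 66j + 0. Since 6 ∣ 66, reducing mod 6 gives m ≡ 0 (mod 6); since 11 ∣ 66, reducing mod 11 gives m ≡ 0 (mod 11).

(⟸) Conversely, if m ≡ 0 (mod 6) and m ≡ 0 (mod 11), then by the Chinese remainder theorem m ≡ 0 (mod 66). This is exactly m ≡ 0 (mod 66).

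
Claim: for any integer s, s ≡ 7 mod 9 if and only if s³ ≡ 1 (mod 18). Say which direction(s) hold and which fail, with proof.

Forward direction. This fails: take s = 16. Then 16 ≡ 7 (mod 9), but 16³ = 4096 ≡ 10 (mod 18), not 1.

Converse. This fails: take s = 1. Then 1³ = 1 ≡ 1 (mod 18), yet 1 ≡ 1 (mod 9), not 7.

(⇒) fails and (⇐) fails.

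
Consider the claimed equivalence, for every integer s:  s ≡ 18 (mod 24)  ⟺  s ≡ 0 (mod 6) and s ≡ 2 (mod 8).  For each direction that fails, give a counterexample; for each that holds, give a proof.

Both directions hold.

Forward direction. Suppose s ≡ 18 (mod 24); write s = 24j + 18. Since 6 ∣ 24, reducing mod 6 gives s ≡ 18 ≡ 0 (mod 6); since 8 ∣ 24, reducing mod 8 gives s ≡ 18 ≡ 2 (mod 8).

Converse. If s ≡ 0 (mod 6) and s ≡ 2 (mod 8), then by the Chinese remainder theorem s ≡ 18 (mod 24). This is exactly s ≡ 18 (mod 24).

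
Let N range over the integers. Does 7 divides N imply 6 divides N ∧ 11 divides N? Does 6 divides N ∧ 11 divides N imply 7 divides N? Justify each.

(⇒) fails and (⇐) fails.

(⇒) This fails: take N = 7. Certainly 7 ∣ 7, but 6 ∤ 7.

(⇐) This fails: take N = 66. Both 6 ∣ 66 and 11 ∣ 66, yet 66 is not a multiple of 7 (since 66 = 9·7 + 3), so 7 ∤ 66.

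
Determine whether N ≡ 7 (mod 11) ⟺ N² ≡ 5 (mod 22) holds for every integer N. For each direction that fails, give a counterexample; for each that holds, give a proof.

(⇒) This fails: take N = 18. Then 18 ≡ 7 (mod 11), but 18² = 324 ≡ 16 (mod 22), not 5.

(⇐) This fails: take N = 15. Then 15² = 225 ≡ 5 (mod 22), yet 15 ≡ 4 (mod 11), not 7.

Both directions fail.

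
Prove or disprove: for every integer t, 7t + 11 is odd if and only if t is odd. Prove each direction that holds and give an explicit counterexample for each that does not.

(⟹) This fails: t = 6 gives 7t + 11 = 53, which is odd, but 6 is even, not odd.

(⟸) This also fails: t = 1 is odd, but 7t + 11 = 18 is even, not odd.

(⇒) fails and (⇐) fails.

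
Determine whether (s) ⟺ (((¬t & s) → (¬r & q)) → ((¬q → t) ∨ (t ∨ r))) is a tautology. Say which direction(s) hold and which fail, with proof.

(⇒) holds; (⇐) fails.

Converse. This fails. Under r = T, q = F, s = F, t = F, the left side is false but the right side is true.

Forward direction. Assume the antecedent. If s is true, the consequent reduces to true regardless of the other variables. If s is false, the antecedent cannot hold. Either way the consequent holds.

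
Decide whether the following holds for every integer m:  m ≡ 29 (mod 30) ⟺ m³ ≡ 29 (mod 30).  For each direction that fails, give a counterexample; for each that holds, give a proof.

Both implications hold.

(⇒) Suppose m ≡ 29 (mod 30). Write m = 30j + 29. Then (30j + 29)³ = 27000j³ + 78300j² + 75690j + 24389 = 30(900j³ + 2610j² + 2523j + 812) + 29, so m³ ≡ 29 (mod 30).

(⇐) Conversely, suppose m³ ≡ 29 (mod 30). The only residue r in {0, …, 29} with r³ ≡ 29 (mod 30) is r = 29, so m ≡ 29 (mod 30).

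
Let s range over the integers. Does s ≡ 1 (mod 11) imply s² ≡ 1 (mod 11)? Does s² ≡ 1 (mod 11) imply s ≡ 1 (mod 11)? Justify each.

(⇒) Suppose s ≡ 1 (mod 11). Write s = 11j + 1. Then (11j + 1)² = 121j² + 22j + 1 = 11(11j² + 2j) + 1, so s² ≡ 1 (mod 11).

(⇐) This fails: take s = 10. Then 10² = 100 ≡ 1 (mod 11), yet 10 ≡ 10 (mod 11), not 1.

(⇒) holds; (⇐) fails.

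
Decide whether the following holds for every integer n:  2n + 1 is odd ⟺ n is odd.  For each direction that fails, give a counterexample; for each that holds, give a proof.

[⇒] This fails: take n = 0. Then 2n + 1 = 1, which is odd, yet n = 0 is even, not odd.

[⇐] Suppose n is odd. Since 2 is even, 2n is even for every n, so 2n + 1 has the same parity as 1, which is odd. Hence 2n + 1 is odd.

(⇒) fails; (⇐) holds.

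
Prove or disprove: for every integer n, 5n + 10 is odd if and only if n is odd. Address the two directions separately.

(⇐) Suppose n is odd; write n = 2j + 1. Then 5n + 10 = 5·(2j + 1) + 10 = 2·5j + 15, which is odd.

(⇒) Suppose 5n + 10 is odd. Since 5 is odd, 5n and n have the same parity, so 5n + 10 ≡ n + 10 (mod 2). As 10 is even, 5n + 10 is odd exactly when n is odd. Thus n is odd.

The biconditional holds.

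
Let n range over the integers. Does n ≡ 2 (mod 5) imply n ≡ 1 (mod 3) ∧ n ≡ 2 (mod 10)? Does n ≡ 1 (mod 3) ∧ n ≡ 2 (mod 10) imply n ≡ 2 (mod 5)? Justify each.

Only the converse holds.

[⇐] If n ≡ 1 (mod 3) and n ≡ 2 (mod 10), then by the Chinese remainder theorem n ≡ 22 (mod 30). Since 22 ≡ 2 (mod 5) and 5 ∣ 30, we get n ≡ 2 (mod 5).

[⇒] This fails: n = 2 gives 2 ≡ 2 (mod 5) but 2 ≡ 2 (mod 3), so the conjunction on the right does not hold.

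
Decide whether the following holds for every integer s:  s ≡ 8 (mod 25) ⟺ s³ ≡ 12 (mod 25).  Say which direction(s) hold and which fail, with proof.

(⟹) Suppose s ≡ 8 (mod 25). Write s = 25j + 8. Then (25j + 8)³ = 15625j³ + 15000j² + 4800j + 512 = 25(625j³ + 600j² + 192j + 20) + 12, so s³ ≡ 12 (mod 25).

(⟸) Conversely, suppose s³ ≡ 12 (mod 25). The only residue r in {0, …, 24} with r³ ≡ 12 (mod 25) is r = 8, so s ≡ 8 (mod 25).

Both directions hold.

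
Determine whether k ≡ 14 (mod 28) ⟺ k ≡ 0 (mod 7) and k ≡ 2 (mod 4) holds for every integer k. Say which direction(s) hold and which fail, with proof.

Both directions hold; the statement is true.

Converse. If k ≡ 0 (mod 7) and k ≡ 2 (mod 4), then by the Chinese remainder theorem k ≡ 14 (mod 28). This is exactly k ≡ 14 (mod 28).

Forward direction. Suppose k ≡ 14 (mod 28); write k = 28j + 14. Since 7 ∣ 28, reducing mod 7 gives k ≡ 14 ≡ 0 (mod 7); since 4 ∣ 28, reducing mod 4 gives k ≡ 14 ≡ 2 (mod 4).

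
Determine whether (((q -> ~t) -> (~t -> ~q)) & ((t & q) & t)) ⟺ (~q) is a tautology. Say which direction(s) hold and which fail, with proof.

[⇒] This fails. Under t = T, q = T, the left side is true but the right side is false.

[⇐] This fails. Under t = F, q = F, the left side is false but the right side is true.

Neither direction holds.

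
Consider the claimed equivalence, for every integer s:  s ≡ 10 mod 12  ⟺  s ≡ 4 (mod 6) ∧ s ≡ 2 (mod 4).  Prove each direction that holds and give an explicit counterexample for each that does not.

[⇒] Suppose s ≡ 10 (mod 12); write s = 12j + 10. Since 6 ∣ 12, reducing mod 6 gives s ≡ 10 ≡ 4 (mod 6); since 4 ∣ 12, reducing mod 4 gives s ≡ 10 ≡ 2 (mod 4).

[⇐] Conversely, if s ≡ 4 (mod 6) and s ≡ 2 (mod 4), then by the Chinese remainder theorem s ≡ 10 (mod 12). This is exactly s ≡ 10 (mod 12).

Both directions hold.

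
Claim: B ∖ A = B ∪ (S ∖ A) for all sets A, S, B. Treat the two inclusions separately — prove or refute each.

Only the forward inclusion holds.

Forward inclusion. Let x ∈ B ∖ A. Then either x ∈ B and x ∉ A, S; or x ∈ S ∩ B and x ∉ A. In each case x ∈ B ∪ (S ∖ A), so B ∖ A ⊆ B ∪ (S ∖ A).

Reverse inclusion. This inclusion fails. Take A = ∅, S = {1}, B = ∅; then 1 ∈ B ∪ (S ∖ A) but 1 ∉ B ∖ A.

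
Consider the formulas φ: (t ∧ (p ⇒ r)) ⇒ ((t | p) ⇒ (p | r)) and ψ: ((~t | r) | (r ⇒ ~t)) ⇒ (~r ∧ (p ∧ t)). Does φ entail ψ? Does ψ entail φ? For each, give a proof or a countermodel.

(⟹) This fails. Under p = F, r = F, t = F, the left side is true but the right side is false.

(⟸) Assume the antecedent. If p is true, the consequent reduces to true regardless of the other variables. If p is false, the antecedent cannot hold. Either way the consequent holds.

The forward direction fails; the converse holds.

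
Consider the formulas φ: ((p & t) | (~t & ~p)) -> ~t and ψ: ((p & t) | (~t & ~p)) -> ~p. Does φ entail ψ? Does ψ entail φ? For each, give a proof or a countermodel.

(→) Assume the antecedent. If t is true, the antecedent forces (t = T, p = F), and ((p & t) | (~t & ~p)) -> ~p holds there. If t is false, ((p & t) | (~t & ~p)) -> ~p reduces to true regardless of the other variables. Either way ((p & t) | (~t & ~p)) -> ~p holds.

(←) Assume the antecedent. If t is true, the antecedent forces (t = T, p = F), and ((p & t) | (~t & ~p)) -> ~t holds there. If t is false, ((p & t) | (~t & ~p)) -> ~t reduces to true regardless of the other variables. Either way ((p & t) | (~t & ~p)) -> ~t holds.

The biconditional holds.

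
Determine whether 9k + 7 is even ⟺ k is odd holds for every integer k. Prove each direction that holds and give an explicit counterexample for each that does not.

Both directions hold; the statement is true.

(⟹) Suppose 9k + 7 is even. Since 9 is odd, 9k and k have the same parity, so 9k + 7 ≡ k + 7 (mod 2). As 7 is odd, 9k + 7 is even exactly when k is odd. Thus k is odd.

(⟸) Conversely, suppose k is odd; write k = 2j + 1. Then 9k + 7 = 9·(2j + 1) + 7 = 2·9j + 16, which is even.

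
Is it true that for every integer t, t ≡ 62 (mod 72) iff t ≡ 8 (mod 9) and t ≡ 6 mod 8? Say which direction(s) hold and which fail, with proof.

(→) Suppose t ≡ 62 (mod 72); write t = 72j + 62. Since 9 ∣ 72, reducing mod 9 gives t ≡ 62 ≡ 8 (mod 9); since 8 ∣ 72, reducing mod 8 gives t ≡ 62 ≡ 6 (mod 8).

(←) Conversely, if t ≡ 8 (mod 9) and t ≡ 6 (mod 8), then by the Chinese remainder theorem t ≡ 62 (mod 72). This is exactly t ≡ 62 (mod 72).

Both directions hold.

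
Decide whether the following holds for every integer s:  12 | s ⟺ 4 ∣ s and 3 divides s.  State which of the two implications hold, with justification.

Forward direction. If 12 ∣ s, write s = 12q. Since 12 = 3·4, s = 4·(3q), so 4 ∣ s; and since 12 = 4·3, s = 3·(4q), so 3 ∣ s.

Converse. Suppose 4 ∣ s and 3 ∣ s. Any common multiple of 4 and 3 is a multiple of their lcm; here gcd(4, 3) = 1, so lcm(4, 3) = 4·3 = 12, so 12 ∣ s.

Both implications hold.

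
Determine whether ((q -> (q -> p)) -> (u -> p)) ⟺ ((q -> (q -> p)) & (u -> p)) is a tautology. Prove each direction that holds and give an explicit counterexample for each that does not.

The forward direction fails; the converse holds.

(⟸) Assume the antecedent. If p is true, (q -> (q -> p)) -> (u -> p) reduces to true regardless of the other variables. If p is false, the antecedent forces (p = F, q = F, u = F), and (q -> (q -> p)) -> (u -> p) holds there. Either way (q -> (q -> p)) -> (u -> p) holds.

(⟹) This fails. Under p = F, q = T, u = F, the left side is true but the right side is false.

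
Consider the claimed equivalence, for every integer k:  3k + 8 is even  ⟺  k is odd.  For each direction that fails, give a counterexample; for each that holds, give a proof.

Neither implication holds.

[⇒] This fails: k = 6 gives 3k + 8 = 26, which is even, but 6 is even, not odd.

[⇐] This also fails: k = 7 is odd, but 3k + 8 = 29 is odd, not even.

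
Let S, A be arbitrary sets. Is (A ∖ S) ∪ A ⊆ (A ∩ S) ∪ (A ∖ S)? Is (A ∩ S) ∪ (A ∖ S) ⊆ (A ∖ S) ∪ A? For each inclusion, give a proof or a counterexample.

(⟹) Let x ∈ (A ∖ S) ∪ A. Then either x ∈ A and x ∉ S; or x ∈ S ∩ A. In each case x ∈ (A ∩ S) ∪ (A ∖ S), so (A ∖ S) ∪ A ⊆ (A ∩ S) ∪ (A ∖ S).

(⟸) Let x ∈ (A ∩ S) ∪ (A ∖ S). Then either x ∈ A and x ∉ S; or x ∈ S ∩ A. In each case x ∈ (A ∖ S) ∪ A, so (A ∩ S) ∪ (A ∖ S) ⊆ (A ∖ S) ∪ A.

The two sets are equal.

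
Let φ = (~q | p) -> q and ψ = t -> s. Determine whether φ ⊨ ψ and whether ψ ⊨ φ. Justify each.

Forward direction. This fails. Under p = F, s = F, q = T, t = T, the left side is true but the right side is false.

Converse. This fails. Under p = F, s = F, q = F, t = F, the left side is false but the right side is true.

Neither direction holds.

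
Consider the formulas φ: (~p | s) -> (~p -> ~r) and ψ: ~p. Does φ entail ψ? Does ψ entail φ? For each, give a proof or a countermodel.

Neither direction holds.

(→) This fails. Under p = T, r = F, s = F, the left side is true but the right side is false.

(←) This fails. Under p = F, r = T, s = F, the left side is false but the right side is true.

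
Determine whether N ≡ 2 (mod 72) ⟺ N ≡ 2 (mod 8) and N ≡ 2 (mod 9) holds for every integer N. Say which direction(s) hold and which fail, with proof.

(⇒) Suppose N ≡ 2 (mod 72); write N = 72j + 2. Since 8 ∣ 72, reducing mod 8 gives N ≡ 2 (mod 8); since 9 ∣ 72, reducing mod 9 gives N ≡ 2 (mod 9).

(⇐) Conversely, if N ≡ 2 (mod 8) and N ≡ 2 (mod 9), then by the Chinese remainder theorem N ≡ 2 (mod 72). This is exactly N ≡ 2 (mod 72).

The biconditional holds.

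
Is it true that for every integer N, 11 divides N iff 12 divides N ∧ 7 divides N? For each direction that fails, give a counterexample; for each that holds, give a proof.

Neither direction holds.

(→) This fails: take N = 11. Certainly 11 ∣ 11, but 12 ∤ 11.

(←) This fails: take N = 84. Both 12 ∣ 84 and 7 ∣ 84, yet 84 is not a multiple of 11 (since 84 = 7·11 + 7), so 11 ∤ 84.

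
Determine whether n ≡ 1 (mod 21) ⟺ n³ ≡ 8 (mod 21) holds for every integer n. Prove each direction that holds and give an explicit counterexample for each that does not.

Neither direction holds.

(⇒) This fails: take n = 1. Then 1 ≡ 1 (mod 21), but 1³ = 1 ≡ 1 (mod 21), not 8.

(⇐) This fails: take n = 2. Then 2³ = 8 ≡ 8 (mod 21), yet 2 ≡ 2 (mod 21), not 1.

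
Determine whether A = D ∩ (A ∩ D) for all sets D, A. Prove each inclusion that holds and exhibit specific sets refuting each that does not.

(⊆) This inclusion fails. Take D = ∅, A = {1}; then 1 ∈ A but 1 ∉ D ∩ (A ∩ D).

(⊇) Let x ∈ D ∩ (A ∩ D). Then x ∈ D ∩ A, from which x ∈ A.

(⊆) fails; (⊇) holds.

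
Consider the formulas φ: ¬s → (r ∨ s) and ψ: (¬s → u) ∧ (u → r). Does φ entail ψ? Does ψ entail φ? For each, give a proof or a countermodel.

(→) This fails. Under r = T, u = F, s = F, the left side is true but the right side is false.

(←) Assume the antecedent. If r is true, ¬s → (r ∨ s) reduces to true regardless of the other variables. If r is false, the antecedent forces (r = F, u = F, s = T), and ¬s → (r ∨ s) holds there. Either way ¬s → (r ∨ s) holds.

Only the converse holds.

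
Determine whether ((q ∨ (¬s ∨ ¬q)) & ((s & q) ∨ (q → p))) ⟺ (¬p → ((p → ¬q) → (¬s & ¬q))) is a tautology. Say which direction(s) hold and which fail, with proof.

(→) This fails. Under s = T, p = F, q = F, the left side is true but the right side is false.

(←) Assume the antecedent. If p is true, the consequent reduces to true regardless of the other variables. If p is false, the antecedent forces (s = F, p = F, q = F), and the consequent holds there. Either way the consequent holds.

Only the converse holds.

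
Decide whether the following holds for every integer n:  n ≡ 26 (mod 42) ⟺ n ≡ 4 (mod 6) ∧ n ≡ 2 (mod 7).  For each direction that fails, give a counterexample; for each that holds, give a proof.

(⇒) This fails: n = 26 gives 26 ≡ 26 (mod 42) but 26 ≡ 2 (mod 6), so the conjunction on the right does not hold.

(⇐) This fails: n = 16 satisfies both congruences on the right (16 ≡ 4 mod 6 and 16 ≡ 2 mod 7) yet 16 ≡ 16 (mod 42), not 26.

(⇒) fails and (⇐) fails.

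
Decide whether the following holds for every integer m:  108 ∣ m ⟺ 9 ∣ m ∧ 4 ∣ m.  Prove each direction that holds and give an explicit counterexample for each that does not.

[⇒] If 108 ∣ m, write m = 108q. Since 108 = 12·9, m = 9·(12q), so 9 ∣ m; and since 108 = 27·4, m = 4·(27q), so 4 ∣ m.

[⇐] This fails: take m = 36. Both 9 ∣ 36 and 4 ∣ 36, yet 36 is not a multiple of 108 (since 36 = 0·108 + 36), so 108 ∤ 36.

The forward direction holds; the converse fails.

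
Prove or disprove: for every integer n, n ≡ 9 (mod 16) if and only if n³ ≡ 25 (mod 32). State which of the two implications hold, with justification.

The forward direction fails; the converse holds.

[⇒] This fails: take n = 25. Then 25 ≡ 9 (mod 16), but 25³ = 15625 ≡ 9 (mod 32), not 25.

[⇐] Conversely, the residues r modulo 32 with r³ ≡ 25 (mod 32) are exactly {9}, and each is ≡ 9 (mod 16).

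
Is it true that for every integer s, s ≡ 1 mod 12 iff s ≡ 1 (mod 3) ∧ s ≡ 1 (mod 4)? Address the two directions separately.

(→) Suppose s ≡ 1 (mod 12); write s = 12j + 1. Since 3 ∣ 12, reducing mod 3 gives s ≡ 1 (mod 3); since 4 ∣ 12, reducing mod 4 gives s ≡ 1 (mod 4).

(←) Conversely, if s ≡ 1 (mod 3) and s ≡ 1 (mod 4), then by the Chinese remainder theorem s ≡ 1 (mod 12). This is exactly s ≡ 1 (mod 12).

Equivalent; both directions hold.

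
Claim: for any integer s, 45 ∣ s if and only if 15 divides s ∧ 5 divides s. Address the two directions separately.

(⟸) This fails: take s = 15. Both 15 ∣ 15 and 5 ∣ 15, yet 15 is not a multiple of 45 (since 15 = 0·45 + 15), so 45 ∤ 15.

(⟹) If 45 ∣ s, write s = 45q. Since 45 = 3·15, s = 15·(3q), so 15 ∣ s; and since 45 = 9·5, s = 5·(9q), so 5 ∣ s.

The forward direction holds; the converse fails.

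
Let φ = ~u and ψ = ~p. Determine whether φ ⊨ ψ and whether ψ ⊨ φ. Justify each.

(⇒) fails and (⇐) fails.

(→) This fails. Under u = F, p = T, the left side is true but the right side is false.

(←) This fails. Under u = T, p = F, the left side is false but the right side is true.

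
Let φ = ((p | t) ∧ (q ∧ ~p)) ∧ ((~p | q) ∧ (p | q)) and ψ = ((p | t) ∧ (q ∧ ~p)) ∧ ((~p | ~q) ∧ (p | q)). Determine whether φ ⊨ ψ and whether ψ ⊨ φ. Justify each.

[⇒] Assume the antecedent. If p is true, the antecedent cannot hold. If p is false, the antecedent forces (p = F, t = T, q = T), and the consequent holds there. Either way the consequent holds.

[⇐] Assume the antecedent. If p is true, the antecedent cannot hold. If p is false, the antecedent forces (p = F, t = T, q = T), and the consequent holds there. Either way the consequent holds.

Equivalent; both directions hold.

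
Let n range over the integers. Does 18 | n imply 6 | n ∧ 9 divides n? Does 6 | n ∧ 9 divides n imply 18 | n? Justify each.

Equivalent; both directions hold.

(⟹) If 18 ∣ n, write n = 18q. Since 18 = 3·6, n = 6·(3q), so 6 ∣ n; and since 18 = 2·9, n = 9·(2q), so 9 ∣ n.

(⟸) Suppose 6 ∣ n and 9 ∣ n. Any common multiple of 6 and 9 is a multiple of their lcm; here lcm(6, 9) = 6·9/gcd(6, 9) = 54/3 = 18, so 18 ∣ n.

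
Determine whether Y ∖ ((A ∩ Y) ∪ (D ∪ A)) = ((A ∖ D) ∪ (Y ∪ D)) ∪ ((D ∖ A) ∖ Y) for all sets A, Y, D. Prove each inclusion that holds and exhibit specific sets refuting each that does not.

Forward inclusion. Let x ∈ Y ∖ ((A ∩ Y) ∪ (D ∪ A)). Then x ∈ Y and x ∉ A, D, from which x ∈ ((A ∖ D) ∪ (Y ∪ D)) ∪ ((D ∖ A) ∖ Y).

Reverse inclusion. This inclusion fails. Take A = {1}, Y = ∅, D = ∅; then 1 ∈ ((A ∖ D) ∪ (Y ∪ D)) ∪ ((D ∖ A) ∖ Y) but 1 ∉ Y ∖ ((A ∩ Y) ∪ (D ∪ A)).

The sets are not equal: only the forward inclusion holds.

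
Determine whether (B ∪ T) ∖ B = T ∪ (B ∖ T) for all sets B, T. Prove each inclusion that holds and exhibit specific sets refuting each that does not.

(⊆) holds; (⊇) fails.

(⟸) This inclusion fails. Take B = {1}, T = ∅; then 1 ∈ T ∪ (B ∖ T) but 1 ∉ (B ∪ T) ∖ B.

(⟹) Let x ∈ (B ∪ T) ∖ B. Then x ∈ T and x ∉ B, from which x ∈ T ∪ (B ∖ T).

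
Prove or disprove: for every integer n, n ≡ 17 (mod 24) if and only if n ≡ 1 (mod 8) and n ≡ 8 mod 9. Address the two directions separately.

(⇐) If n ≡ 1 (mod 8) and n ≡ 8 (mod 9), then by the Chinese remainder theorem n ≡ 17 (mod 72). Since 17 ≡ 17 (mod 24) and 24 ∣ 72, we get n ≡ 17 (mod 24).

(⇒) This fails: n = 65 gives 65 ≡ 17 (mod 24) but 65 ≡ 2 (mod 9), so the conjunction on the right does not hold.

Only the reverse direction holds.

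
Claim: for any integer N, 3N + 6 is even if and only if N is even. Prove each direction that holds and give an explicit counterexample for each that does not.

(⟸) Suppose N is even; write N = 2j. Then 3N + 6 = 3·(2j) + 6 = 2·3j + 6, which is even.

(⟹) Suppose 3N + 6 is even. Since 3 is odd, 3N and N have the same parity, so 3N + 6 ≡ N + 6 (mod 2). As 6 is even, 3N + 6 is even exactly when N is even. Thus N is even.

Both directions hold; the statement is true.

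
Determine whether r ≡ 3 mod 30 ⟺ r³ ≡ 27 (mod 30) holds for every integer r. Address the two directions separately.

(⟹) Suppose r ≡ 3 mod 30. Write r = 30j + 3. Then (30j + 3)³ = 27000j³ + 8100j² + 810j + 27 = 30(900j³ + 270j² + 27j) + 27, so r³ ≡ 27 (mod 30).

(⟸) Conversely, suppose r³ ≡ 27 (mod 30). The only residue r in {0, …, 29} with r³ ≡ 27 (mod 30) is r = 3, so r ≡ 3 (mod 30).

Both directions hold.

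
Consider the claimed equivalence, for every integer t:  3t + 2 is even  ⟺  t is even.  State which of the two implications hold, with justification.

[⇒] Suppose 3t + 2 is even. Since 3 is odd, 3t and t have the same parity, so 3t + 2 ≡ t + 2 (mod 2). As 2 is even, 3t + 2 is even exactly when t is even. Thus t is even.

[⇐] Conversely, suppose t is even; write t = 2j. Then 3t + 2 = 3·(2j) + 2 = 2·3j + 2, which is even.

Both directions hold; the statement is true.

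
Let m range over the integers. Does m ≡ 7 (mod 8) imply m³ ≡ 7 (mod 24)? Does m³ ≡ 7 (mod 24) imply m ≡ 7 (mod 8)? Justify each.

Only the reverse direction holds.

(⇒) This fails: take m = 15. Then 15 ≡ 7 (mod 8), but 15³ = 3375 ≡ 15 (mod 24), not 7.

(⇐) Conversely, the residues r modulo 24 with r³ ≡ 7 (mod 24) are exactly {7}, and each is ≡ 7 (mod 8).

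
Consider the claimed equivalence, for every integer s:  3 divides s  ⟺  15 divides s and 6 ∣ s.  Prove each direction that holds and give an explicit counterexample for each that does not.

Forward direction. This fails: take s = 3. Certainly 3 ∣ 3, but 15 ∤ 3.

Converse. Suppose 15 ∣ s and 6 ∣ s. Any common multiple of 15 and 6 is a multiple of their lcm; here lcm(15, 6) = 15·6/gcd(15, 6) = 90/3 = 30, so 30 ∣ s. Since 3 ∣ 30, it follows that 3 ∣ s.

Not equivalent: only (⇐) holds.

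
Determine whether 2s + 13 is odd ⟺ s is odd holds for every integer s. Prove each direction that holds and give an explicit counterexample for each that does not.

[⇒] This fails: take s = 6. Then 2s + 13 = 25, which is odd, yet s = 6 is even, not odd.

[⇐] Suppose s is odd. Since 2 is even, 2s is even for every s, so 2s + 13 has the same parity as 13, which is odd. Hence 2s + 13 is odd.

The forward direction fails; the converse holds.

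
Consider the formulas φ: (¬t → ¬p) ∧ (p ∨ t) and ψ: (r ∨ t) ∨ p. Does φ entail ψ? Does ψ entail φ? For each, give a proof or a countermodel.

Only the forward direction holds.

(⟹) Assume the antecedent. If r is true, (r ∨ t) ∨ p reduces to true regardless of the other variables. If r is false, the antecedent forces (r = F, p = F, t = T) or (r = F, p = T, t = T), and (r ∨ t) ∨ p holds there. Either way (r ∨ t) ∨ p holds.

(⟸) This fails. Under r = T, p = F, t = F, the left side is false but the right side is true.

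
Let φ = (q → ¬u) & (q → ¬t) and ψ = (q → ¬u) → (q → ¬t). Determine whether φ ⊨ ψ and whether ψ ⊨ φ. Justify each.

(⇒) holds; (⇐) fails.

(→) Assume the antecedent. If q is true, the antecedent forces (u = F, q = T, t = F), and (q → ¬u) → (q → ¬t) holds there. If q is false, (q → ¬u) → (q → ¬t) reduces to true regardless of the other variables. Either way (q → ¬u) → (q → ¬t) holds.

(←) This fails. Under u = T, q = T, t = F, the left side is false but the right side is true.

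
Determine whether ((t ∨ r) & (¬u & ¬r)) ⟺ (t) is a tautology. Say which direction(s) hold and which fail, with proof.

Only the forward implication holds.

Forward direction. Assume the antecedent. If t is true, t reduces to true regardless of the other variables. If t is false, the antecedent cannot hold. Either way t holds.

Converse. This fails. Under t = T, u = T, r = F, the left side is false but the right side is true.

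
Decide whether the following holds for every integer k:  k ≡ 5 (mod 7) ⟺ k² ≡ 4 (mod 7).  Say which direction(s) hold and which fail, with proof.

Only the forward implication holds.

(⇐) This fails: take k = 2. Then 2² = 4 ≡ 4 (mod 7), yet 2 ≡ 2 (mod 7), not 5.

(⇒) Suppose k ≡ 5 (mod 7). Write k = 7j + 5. Then (7j + 5)² = 49j² + 70j + 25 = 7(7j² + 10j + 3) + 4, so k² ≡ 4 (mod 7).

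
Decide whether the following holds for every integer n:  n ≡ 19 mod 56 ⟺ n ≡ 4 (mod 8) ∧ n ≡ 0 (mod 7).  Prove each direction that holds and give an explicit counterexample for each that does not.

Neither implication holds.

(→) This fails: n = 19 gives 19 ≡ 19 (mod 56) but 19 ≡ 3 (mod 8), so the conjunction on the right does not hold.

(←) This fails: n = 28 satisfies both congruences on the right (28 ≡ 4 mod 8 and 28 ≡ 0 mod 7) yet 28 ≡ 28 (mod 56), not 19.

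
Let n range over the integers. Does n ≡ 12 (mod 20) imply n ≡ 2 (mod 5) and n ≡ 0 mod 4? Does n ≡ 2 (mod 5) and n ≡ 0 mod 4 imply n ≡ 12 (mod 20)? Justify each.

Forward direction. Suppose n ≡ 12 (mod 20); write n = 20j + 12. Since 5 ∣ 20, reducing mod 5 gives n ≡ 12 ≡ 2 (mod 5); since 4 ∣ 20, reducing mod 4 gives n ≡ 12 ≡ 0 (mod 4).

Converse. If n ≡ 2 (mod 5) and n ≡ 0 (mod 4), then by the Chinese remainder theorem n ≡ 12 (mod 20). This is exactly n ≡ 12 (mod 20).

Both directions hold.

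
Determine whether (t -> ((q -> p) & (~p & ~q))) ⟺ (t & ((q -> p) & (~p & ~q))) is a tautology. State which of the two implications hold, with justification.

Only the converse holds.

(⟹) This fails. Under t = F, p = F, q = F, the left side is true but the right side is false.

(⟸) Assume the antecedent. If t is true, the antecedent forces (t = T, p = F, q = F), and t -> ((q -> p) & (~p & ~q)) holds there. If t is false, the antecedent cannot hold. Either way t -> ((q -> p) & (~p & ~q)) holds.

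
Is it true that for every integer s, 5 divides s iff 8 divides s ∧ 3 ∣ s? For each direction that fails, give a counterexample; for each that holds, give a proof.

Neither implication holds.

(⇒) This fails: take s = 5. Certainly 5 ∣ 5, but 8 ∤ 5.

(⇐) This fails: take s = 24. Both 8 ∣ 24 and 3 ∣ 24, yet 24 is not a multiple of 5 (since 24 = 4·5 + 4), so 5 ∤ 24.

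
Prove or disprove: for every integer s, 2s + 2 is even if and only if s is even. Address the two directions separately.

Only the converse holds.

Forward direction. This fails: take s = 5. Then 2s + 2 = 12, which is even, yet s = 5 is odd, not even.

Converse. Suppose s is even. Since 2 is even, 2s is even for every s, so 2s + 2 has the same parity as 2, which is even. Hence 2s + 2 is even.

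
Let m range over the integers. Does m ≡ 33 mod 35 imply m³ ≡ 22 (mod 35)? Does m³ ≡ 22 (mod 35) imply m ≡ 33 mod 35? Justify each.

(⇒) This fails: take m = 33. Then 33 ≡ 33 (mod 35), but 33³ = 35937 ≡ 27 (mod 35), not 22.

(⇐) This fails: take m = 8. Then 8³ = 512 ≡ 22 (mod 35), yet 8 ≡ 8 (mod 35), not 33.

Neither direction holds.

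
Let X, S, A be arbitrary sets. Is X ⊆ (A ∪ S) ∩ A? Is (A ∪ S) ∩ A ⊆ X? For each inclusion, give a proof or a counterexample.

(⟹) This inclusion fails. Take X = {1}, S = ∅, A = ∅; then 1 ∈ X but 1 ∉ (A ∪ S) ∩ A.

(⟸) This inclusion fails. Take X = ∅, S = ∅, A = {1}; then 1 ∈ (A ∪ S) ∩ A but 1 ∉ X.

Neither inclusion holds.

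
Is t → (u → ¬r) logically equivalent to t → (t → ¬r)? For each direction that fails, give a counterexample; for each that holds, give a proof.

The forward direction fails; the converse holds.

(⟹) This fails. Under r = T, t = T, u = F, the left side is true but the right side is false.

(⟸) Assume the antecedent. If r is true, the antecedent forces (r = T, t = F, u = F) or (r = T, t = F, u = T), and t → (u → ¬r) holds there. If r is false, t → (u → ¬r) reduces to true regardless of the other variables. Either way t → (u → ¬r) holds.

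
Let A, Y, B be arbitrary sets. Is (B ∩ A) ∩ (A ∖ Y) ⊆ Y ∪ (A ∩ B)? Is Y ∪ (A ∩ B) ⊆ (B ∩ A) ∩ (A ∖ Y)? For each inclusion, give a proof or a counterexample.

(⊆) Let x ∈ (B ∩ A) ∩ (A ∖ Y). Then x ∈ A ∩ B and x ∉ Y, from which x ∈ Y ∪ (A ∩ B).

(⊇) This inclusion fails. Take A = ∅, Y = {1}, B = ∅; then 1 ∈ Y ∪ (A ∩ B) but 1 ∉ (B ∩ A) ∩ (A ∖ Y).

(⊆) holds; (⊇) fails.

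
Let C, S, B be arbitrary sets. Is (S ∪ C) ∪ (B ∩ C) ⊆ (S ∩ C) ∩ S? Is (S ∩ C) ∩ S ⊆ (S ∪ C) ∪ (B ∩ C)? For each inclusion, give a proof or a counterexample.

(⟹) This inclusion fails. Take C = {1}, S = ∅, B = ∅; then 1 ∈ (S ∪ C) ∪ (B ∩ C) but 1 ∉ (S ∩ C) ∩ S.

(⟸) Let x ∈ (S ∩ C) ∩ S. Then either x ∈ C ∩ S and x ∉ B; or x ∈ C ∩ S ∩ B. In each case x ∈ (S ∪ C) ∪ (B ∩ C), so (S ∩ C) ∩ S ⊆ (S ∪ C) ∪ (B ∩ C).

Only the reverse inclusion holds.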